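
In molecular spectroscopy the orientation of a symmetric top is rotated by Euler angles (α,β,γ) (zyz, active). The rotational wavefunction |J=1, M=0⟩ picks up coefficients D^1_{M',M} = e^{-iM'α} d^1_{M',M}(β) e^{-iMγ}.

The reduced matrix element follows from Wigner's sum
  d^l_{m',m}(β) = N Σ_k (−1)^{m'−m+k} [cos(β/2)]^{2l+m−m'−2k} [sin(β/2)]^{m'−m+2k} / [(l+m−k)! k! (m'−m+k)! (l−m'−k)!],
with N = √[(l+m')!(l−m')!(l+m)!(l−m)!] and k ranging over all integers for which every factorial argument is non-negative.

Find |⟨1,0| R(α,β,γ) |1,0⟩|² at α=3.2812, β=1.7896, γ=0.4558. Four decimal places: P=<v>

First d^1_{0,0}(β=1.7896), then the phase factors e^{-i(0)α} and e^{-i(0)γ}:
Half-angle: c=0.625675, s=0.780084. N=√(1·1·1·1)=1.000000
The bounds max(0,m−m')=0 and min(l+m,l−m')=1 give 2 terms
  k=0: (−1)^0·1.0000/(1)·0.6257^2·0.7801^0 = +0.391469
  k=1: (−1)^1·1.0000/(1)·0.6257^0·0.7801^2 = -0.608531
d^1_{0,0}(1.7896) = +0.391469 -0.608531 = -0.217062
|D^1_{0,0}|² = |d^1_{0,0}(β)|² = (-0.217062)² = 0.047116 (the z-rotation phases have unit modulus)

P=0.0471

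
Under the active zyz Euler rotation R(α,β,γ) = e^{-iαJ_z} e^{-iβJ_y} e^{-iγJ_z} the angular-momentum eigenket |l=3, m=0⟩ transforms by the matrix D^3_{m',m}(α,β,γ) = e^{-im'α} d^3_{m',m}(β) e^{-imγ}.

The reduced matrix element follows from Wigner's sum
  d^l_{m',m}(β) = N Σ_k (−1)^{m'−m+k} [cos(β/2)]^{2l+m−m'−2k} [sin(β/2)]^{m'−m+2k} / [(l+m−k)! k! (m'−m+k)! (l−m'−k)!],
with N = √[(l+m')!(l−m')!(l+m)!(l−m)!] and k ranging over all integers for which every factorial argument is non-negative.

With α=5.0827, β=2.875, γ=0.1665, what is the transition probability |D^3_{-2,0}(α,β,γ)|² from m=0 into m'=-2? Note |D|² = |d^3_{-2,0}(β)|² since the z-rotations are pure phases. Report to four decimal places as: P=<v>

Split into d^3_{-2,0}(β=2.875) × two z-phases.
Half-angle: c=0.132902, s=0.991129. N=√(1·120·6·6)=65.726707
k: max(0,(0)−(-2))=2 … min(3+(0),3−(-2))=3
  k=2: (−1)^0·65.7267/(12)·0.1329^4·0.9911^2 = +0.001679
  k=3: (−1)^1·65.7267/(12)·0.1329^2·0.9911^4 = -0.093356
d^3_{-2,0}(2.875) = +0.001679 -0.093356 = -0.091678
|D^3_{-2,0}|² = |d^3_{-2,0}(β)|² = (-0.091678)² = 0.008405 (the z-rotation phases have unit modulus)

P=0.0084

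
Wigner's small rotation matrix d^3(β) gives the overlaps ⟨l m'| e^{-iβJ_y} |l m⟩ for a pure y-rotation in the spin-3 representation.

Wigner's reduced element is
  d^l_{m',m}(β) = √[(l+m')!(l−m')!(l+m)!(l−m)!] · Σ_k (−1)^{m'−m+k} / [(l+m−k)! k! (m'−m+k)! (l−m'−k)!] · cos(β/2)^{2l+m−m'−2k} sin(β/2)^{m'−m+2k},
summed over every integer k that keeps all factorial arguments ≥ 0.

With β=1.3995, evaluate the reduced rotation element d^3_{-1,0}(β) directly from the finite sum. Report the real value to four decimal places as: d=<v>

d=-0.3647

d^3_{-1,0}(β=1.3995) via Wigner's sum:
c=cos(1.3995/2)=0.765003, s=sin(1.3995/2)=0.644026; N=√[2·24·6·6]=41.569219
Admissible k: 1..3 (factorial args all ≥0)
  k=1: (−1)^0·41.5692/(12)·0.7650^5·0.6440^1 = +0.584535
  k=2: (−1)^1·41.5692/(4)·0.7650^3·0.6440^3 = -1.242833
  k=3: (−1)^2·41.5692/(12)·0.7650^1·0.6440^5 = +0.293611
d^3_{-1,0}(1.3995) = +0.584535 -1.242833 +0.293611 = -0.364687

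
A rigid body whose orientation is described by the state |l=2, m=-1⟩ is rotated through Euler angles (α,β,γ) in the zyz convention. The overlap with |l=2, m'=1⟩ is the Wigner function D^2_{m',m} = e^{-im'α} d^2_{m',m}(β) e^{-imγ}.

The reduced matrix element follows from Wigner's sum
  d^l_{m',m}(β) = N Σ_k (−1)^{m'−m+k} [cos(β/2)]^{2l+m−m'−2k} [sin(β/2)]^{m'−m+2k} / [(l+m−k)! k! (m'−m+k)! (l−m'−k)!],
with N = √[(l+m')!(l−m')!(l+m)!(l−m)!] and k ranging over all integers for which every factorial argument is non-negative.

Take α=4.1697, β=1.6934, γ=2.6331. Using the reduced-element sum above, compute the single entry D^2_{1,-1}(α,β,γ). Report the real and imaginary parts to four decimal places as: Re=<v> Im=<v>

Re=0.0145 Im=-0.4236

D^2_{1,-1}(4.1697,1.6934,2.6331) = e^{-i·1·4.1697}·d^2_{1,-1}(1.6934)·e^{-i·-1·2.6331}. Compute d first:
Half-angle: c=0.662459, s=0.749098. N=√(6·1·1·6)=6.000000
The bounds max(0,m−m')=0 and min(l+m,l−m')=1 give 2 terms
  k=0: (−1)^2·6.0000/(2)·0.6625^2·0.7491^2 = +0.738783
  k=1: (−1)^3·6.0000/(6)·0.6625^0·0.7491^4 = -0.314887
d^2_{1,-1}(1.6934) = +0.738783 -0.314887 = +0.423895
Attach z-rotation phases: D = e^{-i(1)(4.1697)}·(+0.423895)·e^{-i(-1)(2.6331)} = +0.014493-0.423647i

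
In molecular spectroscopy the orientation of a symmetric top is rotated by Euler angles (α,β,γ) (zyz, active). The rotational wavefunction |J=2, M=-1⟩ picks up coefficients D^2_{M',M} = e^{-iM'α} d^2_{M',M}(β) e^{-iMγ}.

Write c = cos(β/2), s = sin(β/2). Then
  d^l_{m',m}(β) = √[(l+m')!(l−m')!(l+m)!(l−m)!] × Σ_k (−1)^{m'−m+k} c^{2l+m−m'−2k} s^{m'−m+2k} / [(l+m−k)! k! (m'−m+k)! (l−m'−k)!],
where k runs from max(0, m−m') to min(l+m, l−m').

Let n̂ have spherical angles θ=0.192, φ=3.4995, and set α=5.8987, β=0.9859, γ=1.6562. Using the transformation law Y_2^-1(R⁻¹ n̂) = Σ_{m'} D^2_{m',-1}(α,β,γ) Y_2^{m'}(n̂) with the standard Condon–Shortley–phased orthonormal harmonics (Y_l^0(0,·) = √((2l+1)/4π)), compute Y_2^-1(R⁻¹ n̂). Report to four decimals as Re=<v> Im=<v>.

Re=-0.0171 Im=-0.2966

Need the full column D^2_{m',-1} for m'=−2..2 at α=5.8987, β=0.9859, γ=1.6562.
cos(β/2)=0.880941, sin(β/2)=0.473227
d^2_{-2,-1}: single k=1 term ⇒ +0.647052;  D = +0.408654+0.501676i
d^2_{-1,-1}: k∈[0..1] ⇒ +0.602264 -0.521378 = +0.080885;  D = +0.023832+0.077294i
d^2_{0,-1}: k∈[0..1] ⇒ -0.792474 +0.228681 = -0.563793;  D = +0.048091-0.561738i
d^2_{1,-1}: k∈[0..1] ⇒ +0.521378 -0.050151 = +0.471228;  D = -0.213366+0.420155i
d^2_{2,-1}: single k=0 term ⇒ -0.186717;  D = +0.140815-0.122615i
Y_2^{m'}(θ=0.192,φ=3.4995) and Σ D·Y over m':
  (+0.4087+0.5017i)·(+0.0106-0.0092i)  (+0.0238+0.0773i)·(-0.1355+0.0507i)  (+0.0481-0.5617i)·(+0.5963+0.0000i)  (-0.2134+0.4202i)·(+0.1355+0.0507i)  (+0.1408-0.1226i)·(+0.0106+0.0092i)
Y_2^-1(R⁻¹ n̂) = -0.017096-0.296567i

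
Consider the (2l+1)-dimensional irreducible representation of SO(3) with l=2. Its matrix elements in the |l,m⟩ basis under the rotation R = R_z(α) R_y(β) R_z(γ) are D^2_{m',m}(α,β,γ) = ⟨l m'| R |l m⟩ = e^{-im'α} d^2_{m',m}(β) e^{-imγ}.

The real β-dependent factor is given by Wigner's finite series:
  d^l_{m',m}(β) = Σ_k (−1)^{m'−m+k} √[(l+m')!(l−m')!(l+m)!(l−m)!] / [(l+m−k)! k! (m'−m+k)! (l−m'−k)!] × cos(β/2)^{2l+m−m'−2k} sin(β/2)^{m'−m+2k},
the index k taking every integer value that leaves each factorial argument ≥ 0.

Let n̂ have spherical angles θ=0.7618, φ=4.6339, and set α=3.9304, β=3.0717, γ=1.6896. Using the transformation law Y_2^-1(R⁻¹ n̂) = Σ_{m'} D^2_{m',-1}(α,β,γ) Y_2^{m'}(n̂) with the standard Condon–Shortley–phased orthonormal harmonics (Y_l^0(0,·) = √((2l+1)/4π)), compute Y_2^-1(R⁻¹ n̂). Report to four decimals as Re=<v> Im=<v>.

Re=-0.2708 Im=0.2745

Need the full column D^2_{m',-1} for m'=−2..2 at α=3.9304, β=3.0717, γ=1.6896.
cos(β/2)=0.034939, sin(β/2)=0.999389
d^2_{-2,-1}: single k=1 term ⇒ +0.000085;  D = -0.000085-0.000011i
d^2_{-1,-1}: k∈[0..1] ⇒ +0.000001 -0.003658 = -0.003656;  D = -0.002881+0.002251i
d^2_{0,-1}: k∈[0..1] ⇒ -0.000104 +0.085427 = +0.085322;  D = -0.010113+0.084721i
d^2_{1,-1}: k∈[0..1] ⇒ +0.003658 -0.997560 = -0.993902;  D = +0.617202+0.779040i
d^2_{2,-1}: single k=0 term ⇒ -0.069751;  D = -0.069314-0.007795i
Y_2^{m'}(θ=0.7618,φ=4.6339) and Σ D·Y over m':
  (-0.0001-0.0000i)·(-0.1818-0.0288i)  (-0.0029+0.0023i)·(-0.0303+0.3847i)  (-0.0101+0.0847i)·(+0.1800+0.0000i)  (+0.6172+0.7790i)·(+0.0303+0.3847i)  (-0.0693-0.0078i)·(-0.1818+0.0288i)
Y_2^-1(R⁻¹ n̂) = -0.270751+0.274481i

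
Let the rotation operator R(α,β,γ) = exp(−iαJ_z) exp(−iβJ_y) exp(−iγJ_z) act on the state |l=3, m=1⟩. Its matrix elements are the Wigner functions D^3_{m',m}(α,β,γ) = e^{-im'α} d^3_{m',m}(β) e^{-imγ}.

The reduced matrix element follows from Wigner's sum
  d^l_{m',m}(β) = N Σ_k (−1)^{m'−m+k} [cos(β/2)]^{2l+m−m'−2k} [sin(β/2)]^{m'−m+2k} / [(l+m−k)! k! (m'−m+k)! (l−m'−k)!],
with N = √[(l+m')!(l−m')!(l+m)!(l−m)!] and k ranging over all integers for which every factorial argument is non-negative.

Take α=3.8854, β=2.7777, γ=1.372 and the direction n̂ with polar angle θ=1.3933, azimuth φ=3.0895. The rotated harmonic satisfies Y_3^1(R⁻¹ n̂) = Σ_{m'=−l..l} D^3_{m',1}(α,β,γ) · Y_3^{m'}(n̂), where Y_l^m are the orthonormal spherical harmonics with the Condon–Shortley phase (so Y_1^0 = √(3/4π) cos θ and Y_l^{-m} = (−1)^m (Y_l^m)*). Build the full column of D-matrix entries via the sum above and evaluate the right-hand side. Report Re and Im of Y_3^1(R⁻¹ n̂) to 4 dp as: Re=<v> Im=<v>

Need the full column D^3_{m',1} for m'=−3..3 at α=3.8854, β=2.7777, γ=1.372.
cos(β/2)=0.180944, sin(β/2)=0.983493
d^3_{-3,1}: single k=4 term ⇒ +0.118637;  D = -0.077455-0.089863i
d^3_{-2,1}: k∈[3..4] ⇒ +0.035643 -0.526504 = -0.490861;  D = -0.487584-0.056624i
d^3_{-1,1}: k∈[2..4] ⇒ +0.006221 -0.245056 +0.904958 = +0.666124;  D = -0.538955+0.391470i
d^3_{0,1}: k∈[1..3] ⇒ +0.000661 -0.058568 +0.576756 = +0.518849;  D = +0.102467-0.508630i
d^3_{1,1}: k∈[0..2] ⇒ +0.000035 -0.008295 +0.183792 = +0.175532;  D = +0.091001+0.150101i
d^3_{2,1}: k∈[0..1] ⇒ -0.000603 +0.035643 = +0.035040;  D = -0.033656-0.009750i
d^3_{3,1}: single k=0 term ⇒ +0.004016;  D = +0.003595-0.001789i
Y_3^{m'}(θ=1.3933,φ=3.0895) and Σ D·Y over m':
  (-0.0775-0.0899i)·(-0.3930-0.0619i)  (-0.4876-0.0566i)·(+0.1739+0.0182i)  (-0.5390+0.3915i)·(+0.2682+0.0140i)  (+0.1025-0.5086i)·(-0.1874+0.0000i)  (+0.0910+0.1501i)·(-0.2682+0.0140i)  (-0.0337-0.0098i)·(+0.1739-0.0182i)  (+0.0036-0.0018i)·(+0.3930-0.0619i)
Y_3^1(R⁻¹ n̂) = -0.259298+0.173173i

Re=-0.2593 Im=0.1732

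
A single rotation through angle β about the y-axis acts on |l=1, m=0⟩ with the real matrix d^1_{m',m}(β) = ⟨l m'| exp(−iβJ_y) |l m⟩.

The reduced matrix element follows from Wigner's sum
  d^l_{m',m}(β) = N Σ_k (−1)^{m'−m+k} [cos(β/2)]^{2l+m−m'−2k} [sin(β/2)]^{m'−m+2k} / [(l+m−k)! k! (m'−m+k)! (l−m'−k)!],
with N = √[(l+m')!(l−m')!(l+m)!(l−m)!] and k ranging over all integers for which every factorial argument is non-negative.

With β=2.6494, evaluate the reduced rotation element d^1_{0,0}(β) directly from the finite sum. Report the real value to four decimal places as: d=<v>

d=-0.8813

d^1_{0,0}(β=2.6494) via Wigner's sum:
c=cos(2.6494/2)=0.243620, s=sin(2.6494/2)=0.969871; N=√[1·1·1·1]=1.000000
The bounds max(0,m−m')=0 and min(l+m,l−m')=1 give 2 terms
  k=0: (−1)^0·1.0000/(1)·0.2436^2·0.9699^0 = +0.059351
  k=1: (−1)^1·1.0000/(1)·0.2436^0·0.9699^2 = -0.940649
d^1_{0,0}(2.6494) = +0.059351 -0.940649 = -0.881299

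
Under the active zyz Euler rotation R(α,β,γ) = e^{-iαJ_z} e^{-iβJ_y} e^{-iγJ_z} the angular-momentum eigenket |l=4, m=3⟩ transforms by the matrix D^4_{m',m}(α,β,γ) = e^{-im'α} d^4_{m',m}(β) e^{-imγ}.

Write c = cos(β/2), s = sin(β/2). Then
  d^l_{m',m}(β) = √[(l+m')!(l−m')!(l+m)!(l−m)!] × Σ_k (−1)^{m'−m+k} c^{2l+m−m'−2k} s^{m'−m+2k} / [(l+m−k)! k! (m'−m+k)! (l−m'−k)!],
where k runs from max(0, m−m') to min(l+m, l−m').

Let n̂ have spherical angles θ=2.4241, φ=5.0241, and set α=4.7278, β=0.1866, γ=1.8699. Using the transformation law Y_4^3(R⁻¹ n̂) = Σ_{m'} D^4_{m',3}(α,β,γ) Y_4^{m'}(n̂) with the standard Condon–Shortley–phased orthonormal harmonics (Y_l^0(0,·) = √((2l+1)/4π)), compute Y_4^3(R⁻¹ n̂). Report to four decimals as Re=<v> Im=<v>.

Need the full column D^4_{m',3} for m'=−4..4 at α=4.7278, β=0.1866, γ=1.8699.
cos(β/2)=0.995651, sin(β/2)=0.093165
d^4_{-4,3}: single k=7 term ⇒ +0.000000;  D = +0.000000+0.000000i
d^4_{-3,3}: k∈[6..7] ⇒ +0.000005 -0.000000 = +0.000005;  D = -0.000003+0.000003i
d^4_{-2,3}: k∈[5..6] ⇒ +0.000078 -0.000000 = +0.000078;  D = -0.000059-0.000050i
d^4_{-1,3}: k∈[4..5] ⇒ +0.000979 -0.000005 = +0.000974;  D = +0.000619-0.000752i
d^4_{0,3}: k∈[3..4] ⇒ +0.009362 -0.000082 = +0.009280;  D = +0.007254+0.005788i
d^4_{1,3}: k∈[2..3] ⇒ +0.067114 -0.000979 = +0.066135;  D = -0.040448+0.052324i
d^4_{2,3}: k∈[1..2] ⇒ +0.338115 -0.008881 = +0.329234;  D = -0.263552-0.197320i
d^4_{3,3}: k∈[0..1] ⇒ +0.965731 -0.059189 = +0.906542;  D = +0.532069-0.733975i
d^4_{4,3}: single k=0 term ⇒ -0.255591;  D = -0.209225-0.146805i
Y_4^{m'}(θ=2.4241,φ=5.0241) and Σ D·Y over m':
  (+0.0000+0.0000i)·(+0.0263-0.0784i)  (-0.0000+0.0000i)·(+0.2157+0.1591i)  (-0.0001-0.0001i)·(-0.3492+0.2511i)  (+0.0006-0.0008i)·(-0.0700-0.2172i)  (+0.0073+0.0058i)·(-0.2910+0.0000i)  (-0.0404+0.0523i)·(+0.0700-0.2172i)  (-0.2636-0.1973i)·(-0.3492-0.2511i)  (+0.5321-0.7340i)·(-0.2157+0.1591i)  (-0.2092-0.1468i)·(+0.0263+0.0784i)
Y_4^3(R⁻¹ n̂) = +0.056776+0.368487i

Re=0.0568 Im=0.3685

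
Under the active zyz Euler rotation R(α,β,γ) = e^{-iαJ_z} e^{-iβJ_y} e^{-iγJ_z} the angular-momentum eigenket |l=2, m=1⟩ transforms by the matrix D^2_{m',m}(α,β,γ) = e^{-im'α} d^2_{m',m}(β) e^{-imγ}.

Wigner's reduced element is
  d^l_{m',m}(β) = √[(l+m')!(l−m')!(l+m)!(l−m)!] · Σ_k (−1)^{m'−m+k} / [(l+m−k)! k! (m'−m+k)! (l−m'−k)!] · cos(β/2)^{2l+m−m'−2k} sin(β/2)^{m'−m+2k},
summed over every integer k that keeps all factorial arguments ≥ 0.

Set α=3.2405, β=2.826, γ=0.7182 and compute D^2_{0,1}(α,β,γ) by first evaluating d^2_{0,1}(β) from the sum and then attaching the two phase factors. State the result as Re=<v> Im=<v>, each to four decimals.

D^2_{0,1}(3.2405,2.826,0.7182) = e^{-i·0·3.2405}·d^2_{0,1}(2.826)·e^{-i·1·0.7182}. Compute d first:
c=cos(2.826/2)=0.157142, s=sin(2.826/2)=0.987576; N=√[2·2·6·1]=4.898979
k: max(0,(1)−(0))=1 … min(2+(1),2−(0))=2
  k=1: (−1)^0·4.8990/(2)·0.1571^3·0.9876^1 = +0.009387
  k=2: (−1)^1·4.8990/(2)·0.1571^1·0.9876^3 = -0.370749
d^2_{0,1}(2.826) = +0.009387 -0.370749 = -0.361362
D = (+1.000000+0.000000i)·(-0.361362)·(+0.752991-0.658030i) = -0.272103+0.237787i

Re=-0.2721 Im=0.2378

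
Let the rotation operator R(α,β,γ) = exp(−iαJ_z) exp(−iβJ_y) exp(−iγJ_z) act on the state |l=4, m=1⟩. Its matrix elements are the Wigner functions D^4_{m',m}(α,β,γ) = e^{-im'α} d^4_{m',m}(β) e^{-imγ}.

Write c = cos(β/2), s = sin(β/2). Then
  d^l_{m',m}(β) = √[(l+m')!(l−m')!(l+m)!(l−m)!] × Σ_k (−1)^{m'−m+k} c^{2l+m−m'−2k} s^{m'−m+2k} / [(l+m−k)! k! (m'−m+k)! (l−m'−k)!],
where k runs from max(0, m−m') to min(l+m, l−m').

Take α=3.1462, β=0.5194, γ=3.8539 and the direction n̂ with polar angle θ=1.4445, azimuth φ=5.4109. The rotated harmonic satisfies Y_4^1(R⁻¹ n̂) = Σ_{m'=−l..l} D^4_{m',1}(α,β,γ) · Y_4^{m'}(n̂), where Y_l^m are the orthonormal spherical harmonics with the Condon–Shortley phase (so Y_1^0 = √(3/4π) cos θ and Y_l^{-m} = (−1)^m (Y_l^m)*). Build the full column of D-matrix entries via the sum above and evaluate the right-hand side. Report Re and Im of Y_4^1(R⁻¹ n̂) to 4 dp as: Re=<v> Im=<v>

Need the full column D^4_{m',1} for m'=−4..4 at α=3.1462, β=0.5194, γ=3.8539.
cos(β/2)=0.966467, sin(β/2)=0.256791
d^4_{-4,1}: single k=5 term ⇒ +0.007543;  D = -0.005799+0.004824i
d^4_{-3,1}: k∈[4..5] ⇒ +0.050186 -0.002126 = +0.048060;  D = +0.036805-0.030906i
d^4_{-2,1}: k∈[3..5] ⇒ +0.201924 -0.021383 +0.000302 = +0.180843;  D = -0.137955+0.116930i
d^4_{-1,1}: k∈[2..5] ⇒ +0.537379 -0.113811 +0.004017 -0.000019 = +0.427566;  D = +0.324890-0.277955i
d^4_{0,1}: k∈[1..4] ⇒ +0.904490 -0.383124 +0.027047 -0.000318 = +0.548095;  D = -0.414829+0.358225i
d^4_{1,1}: k∈[0..3] ⇒ +0.761196 -0.806068 +0.113811 -0.002678 = +0.066261;  D = +0.049950-0.043537i
d^4_{2,1}: k∈[0..2] ⇒ -0.858074 +0.302886 -0.014255 = -0.569443;  D = +0.427539-0.376133i
d^4_{3,1}: k∈[0..1] ⇒ +0.426531 -0.050186 = +0.376345;  D = +0.281412-0.249886i
d^4_{4,1}: single k=0 term ⇒ -0.106848;  D = +0.079568-0.071312i
Y_4^{m'}(θ=1.4445,φ=5.4109) and Σ D·Y over m':
  (-0.0058+0.0048i)·(-0.4030-0.1460i)  (+0.0368-0.0309i)·(-0.1332+0.0771i)  (-0.1380+0.1169i)·(+0.0506-0.2882i)  (+0.3249-0.2780i)·(-0.1098-0.1308i)  (-0.4148+0.3582i)·(+0.2679+0.0000i)  (+0.0499-0.0435i)·(+0.1098-0.1308i)  (+0.4275-0.3761i)·(+0.0506+0.2882i)  (+0.2814-0.2499i)·(+0.1332+0.0771i)  (+0.0796-0.0713i)·(-0.4030+0.1460i)
Y_4^1(R⁻¹ n̂) = +0.009011+0.257211i

Re=0.0090 Im=0.2572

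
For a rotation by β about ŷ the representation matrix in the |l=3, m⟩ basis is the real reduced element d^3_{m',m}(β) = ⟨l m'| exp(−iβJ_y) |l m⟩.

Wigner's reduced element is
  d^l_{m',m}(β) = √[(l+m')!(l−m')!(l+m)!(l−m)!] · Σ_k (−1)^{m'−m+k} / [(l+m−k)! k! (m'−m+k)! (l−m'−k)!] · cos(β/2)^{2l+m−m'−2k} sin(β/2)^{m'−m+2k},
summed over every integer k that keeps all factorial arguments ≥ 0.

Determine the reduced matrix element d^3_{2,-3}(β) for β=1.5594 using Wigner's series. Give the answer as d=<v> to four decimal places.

d=-0.2992

d^3_{2,-3}(β=1.5594) via Wigner's sum:
c=cos(1.5594/2)=0.711124, s=sin(1.5594/2)=0.703066; N=√[120·1·1·720]=293.938769
k: max(0,(-3)−(2))=0 … min(3+(-3),3−(2))=0
  k=0: (−1)^5·293.9388/(120)·0.7111^1·0.7031^5 = -0.299228
d^3_{2,-3}(1.5594) = -0.299228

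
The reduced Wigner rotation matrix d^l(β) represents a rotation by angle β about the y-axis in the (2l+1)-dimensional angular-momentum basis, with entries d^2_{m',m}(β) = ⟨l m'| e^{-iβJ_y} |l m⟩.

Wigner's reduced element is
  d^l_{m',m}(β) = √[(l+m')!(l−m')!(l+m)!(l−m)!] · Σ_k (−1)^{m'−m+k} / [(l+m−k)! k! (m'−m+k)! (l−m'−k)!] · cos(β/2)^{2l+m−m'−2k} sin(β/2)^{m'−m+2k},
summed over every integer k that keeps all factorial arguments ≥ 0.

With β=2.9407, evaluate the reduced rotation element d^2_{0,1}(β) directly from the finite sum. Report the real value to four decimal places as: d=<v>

d^2_{0,1}(β=2.9407) via Wigner's sum:
With c≡cos(β/2)=0.100278 and s≡sin(β/2)=0.994960, N=[2·2·6·1]^{1/2}=4.898979
k: max(0,(1)−(0))=1 … min(2+(1),2−(0))=2
  k=1: (−1)^0·4.8990/(2)·0.1003^3·0.9950^1 = +0.002457
  k=2: (−1)^1·4.8990/(2)·0.1003^1·0.9950^3 = -0.241933
d^2_{0,1}(2.9407) = +0.002457 -0.241933 = -0.239476

d=-0.2395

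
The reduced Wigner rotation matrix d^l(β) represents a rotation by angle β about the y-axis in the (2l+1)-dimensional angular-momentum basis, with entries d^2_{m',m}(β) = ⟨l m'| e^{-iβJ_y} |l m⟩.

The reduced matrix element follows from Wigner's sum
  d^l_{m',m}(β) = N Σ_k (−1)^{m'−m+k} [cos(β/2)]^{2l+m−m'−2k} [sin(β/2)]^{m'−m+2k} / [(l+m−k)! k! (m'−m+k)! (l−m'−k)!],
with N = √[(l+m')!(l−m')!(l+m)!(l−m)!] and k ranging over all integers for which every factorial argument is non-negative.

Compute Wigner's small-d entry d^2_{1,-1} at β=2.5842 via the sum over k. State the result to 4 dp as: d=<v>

d=-0.6445

d^2_{1,-1}(β=2.5842) via Wigner's sum:
c=cos(2.5842/2)=0.275103, s=sin(2.5842/2)=0.961415; N=√[6·1·1·6]=6.000000
k: max(0,(-1)−(1))=0 … min(2+(-1),2−(1))=1
  k=0: (−1)^2·6.0000/(2)·0.2751^2·0.9614^2 = +0.209861
  k=1: (−1)^3·6.0000/(6)·0.2751^0·0.9614^4 = -0.854365
d^2_{1,-1}(2.5842) = +0.209861 -0.854365 = -0.644504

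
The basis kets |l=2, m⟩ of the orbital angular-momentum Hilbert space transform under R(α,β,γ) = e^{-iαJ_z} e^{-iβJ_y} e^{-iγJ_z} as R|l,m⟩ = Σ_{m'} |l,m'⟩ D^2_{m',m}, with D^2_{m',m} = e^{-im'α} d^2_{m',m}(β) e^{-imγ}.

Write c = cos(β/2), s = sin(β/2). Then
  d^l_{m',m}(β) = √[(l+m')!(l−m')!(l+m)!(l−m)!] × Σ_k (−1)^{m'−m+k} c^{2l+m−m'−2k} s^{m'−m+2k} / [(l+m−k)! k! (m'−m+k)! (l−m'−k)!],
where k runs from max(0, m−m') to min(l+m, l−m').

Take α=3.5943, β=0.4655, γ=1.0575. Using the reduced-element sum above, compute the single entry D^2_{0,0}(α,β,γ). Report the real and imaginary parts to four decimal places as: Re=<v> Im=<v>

Re=0.6978 Im=0.0000

D^2_{0,0}(3.5943,0.4655,1.0575) = e^{-i·0·3.5943}·d^2_{0,0}(0.4655)·e^{-i·0·1.0575}. Compute d first:
c=cos(0.4655/2)=0.973036, s=sin(0.4655/2)=0.230654; N=√[2·2·2·2]=4.000000
The bounds max(0,m−m')=0 and min(l+m,l−m')=2 give 3 terms
  k=0: (−1)^0·4.0000/(4)·0.9730^4·0.2307^0 = +0.896428
  k=1: (−1)^1·4.0000/(1)·0.9730^2·0.2307^2 = -0.201484
  k=2: (−1)^2·4.0000/(4)·0.9730^0·0.2307^4 = +0.002830
d^2_{0,0}(0.4655) = +0.896428 -0.201484 +0.002830 = +0.697774
Phases: e^{-i·(0)·3.5943}=+1.000000+0.000000i, e^{-i·(0)·1.0575}=+1.000000+0.000000i ⇒ D=+0.697774+0.000000i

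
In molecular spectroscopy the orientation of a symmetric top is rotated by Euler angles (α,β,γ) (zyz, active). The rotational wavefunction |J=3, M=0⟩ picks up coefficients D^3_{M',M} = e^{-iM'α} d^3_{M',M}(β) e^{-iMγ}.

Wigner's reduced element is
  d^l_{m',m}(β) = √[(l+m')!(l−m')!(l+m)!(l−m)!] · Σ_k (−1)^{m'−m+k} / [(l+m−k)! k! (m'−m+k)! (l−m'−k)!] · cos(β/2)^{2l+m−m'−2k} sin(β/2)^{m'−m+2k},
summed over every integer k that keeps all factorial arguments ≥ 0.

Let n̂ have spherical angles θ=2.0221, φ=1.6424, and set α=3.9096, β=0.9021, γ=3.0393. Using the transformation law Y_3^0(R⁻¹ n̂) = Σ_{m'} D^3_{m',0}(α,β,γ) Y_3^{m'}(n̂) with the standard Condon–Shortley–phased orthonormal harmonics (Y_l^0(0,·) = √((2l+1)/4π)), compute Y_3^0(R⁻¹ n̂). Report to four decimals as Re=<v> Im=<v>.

Re=0.1037 Im=0.0000

Need the full column D^3_{m',0} for m'=−3..3 at α=3.9096, β=0.9021, γ=3.0393.
cos(β/2)=0.899990, sin(β/2)=0.435911
d^3_{-3,0}: single k=3 term ⇒ +0.270035;  D = +0.180727-0.200642i
d^3_{-2,0}: k∈[2..3] ⇒ +0.682820 -0.160187 = +0.522634;  D = +0.018174+0.522317i
d^3_{-1,0}: k∈[1..3] ⇒ +0.891613 -0.627506 +0.049070 = +0.313177;  D = -0.225267-0.217565i
d^3_{0,0}: k∈[0..3] ⇒ +0.531405 -1.121988 +0.263213 -0.006861 = -0.334230;  D = -0.334230+0.000000i
d^3_{1,0}: k∈[0..2] ⇒ -0.891613 +0.627506 -0.049070 = -0.313177;  D = +0.225267-0.217565i
d^3_{2,0}: k∈[0..1] ⇒ +0.682820 -0.160187 = +0.522634;  D = +0.018174-0.522317i
d^3_{3,0}: single k=0 term ⇒ -0.270035;  D = -0.180727-0.200642i
Y_3^{m'}(θ=2.0221,φ=1.6424) and Σ D·Y over m':
  (+0.1807-0.2006i)·(+0.0648+0.2970i)  (+0.0182+0.5223i)·(+0.3572-0.0515i)  (-0.2253-0.2176i)·(+0.0010+0.0142i)  (-0.3342+0.0000i)·(+0.3335+0.0000i)  (+0.2253-0.2176i)·(-0.0010+0.0142i)  (+0.0182-0.5223i)·(+0.3572+0.0515i)  (-0.1807-0.2006i)·(-0.0648+0.2970i)
Y_3^0(R⁻¹ n̂) = +0.103681+0.000000i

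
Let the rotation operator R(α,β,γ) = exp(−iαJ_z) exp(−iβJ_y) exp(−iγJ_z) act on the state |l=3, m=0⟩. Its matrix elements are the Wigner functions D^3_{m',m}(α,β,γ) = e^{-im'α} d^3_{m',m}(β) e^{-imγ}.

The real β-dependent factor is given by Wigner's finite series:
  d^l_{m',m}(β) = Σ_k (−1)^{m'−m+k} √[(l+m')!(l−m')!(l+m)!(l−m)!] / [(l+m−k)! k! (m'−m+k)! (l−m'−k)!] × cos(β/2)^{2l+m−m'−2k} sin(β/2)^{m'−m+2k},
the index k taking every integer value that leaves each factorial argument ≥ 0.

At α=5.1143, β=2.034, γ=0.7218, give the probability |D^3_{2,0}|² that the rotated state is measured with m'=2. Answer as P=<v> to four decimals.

P=0.2398

D^3_{2,0}(5.1143,2.034,0.7218) = e^{-i·2·5.1143}·d^3_{2,0}(2.034)·e^{-i·0·0.7218}. Compute d first:
c=cos(2.034/2)=0.525920, s=sin(2.034/2)=0.850534; N=√[120·1·6·6]=65.726707
k: max(0,(0)−(2))=0 … min(3+(0),3−(2))=1
  k=0: (−1)^2·65.7267/(12)·0.5259^4·0.8505^2 = +0.303126
  k=1: (−1)^3·65.7267/(12)·0.5259^2·0.8505^4 = -0.792806
d^3_{2,0}(2.034) = +0.303126 -0.792806 = -0.489680
|D^3_{2,0}|² = |d^3_{2,0}(β)|² = (-0.489680)² = 0.239787 (the z-rotation phases have unit modulus)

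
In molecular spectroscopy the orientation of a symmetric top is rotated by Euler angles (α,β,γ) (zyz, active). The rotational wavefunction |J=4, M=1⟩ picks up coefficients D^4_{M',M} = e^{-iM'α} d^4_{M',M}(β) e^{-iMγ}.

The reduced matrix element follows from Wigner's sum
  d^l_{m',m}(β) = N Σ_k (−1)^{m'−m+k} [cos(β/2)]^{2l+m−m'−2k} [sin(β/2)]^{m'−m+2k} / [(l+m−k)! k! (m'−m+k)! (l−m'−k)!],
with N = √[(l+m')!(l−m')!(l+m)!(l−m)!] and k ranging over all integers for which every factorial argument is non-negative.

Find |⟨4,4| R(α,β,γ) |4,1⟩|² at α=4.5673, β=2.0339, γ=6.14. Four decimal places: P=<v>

D^4_{4,1}(4.5673,2.0339,6.14) = e^{-i·4·4.5673}·d^4_{4,1}(2.0339)·e^{-i·1·6.14}. Compute d first:
With c≡cos(β/2)=0.525962 and s≡sin(β/2)=0.850508, N=[40320·1·120·6]^{1/2}=5387.986637
Admissible k: 0..0 (factorial args all ≥0)
  k=0: (−1)^3·5387.9866/(720)·0.5260^5·0.8505^3 = -0.185312
d^4_{4,1}(2.0339) = -0.185312
|D^4_{4,1}|² = |d^4_{4,1}(β)|² = (-0.185312)² = 0.034340 (the z-rotation phases have unit modulus)

P=0.0343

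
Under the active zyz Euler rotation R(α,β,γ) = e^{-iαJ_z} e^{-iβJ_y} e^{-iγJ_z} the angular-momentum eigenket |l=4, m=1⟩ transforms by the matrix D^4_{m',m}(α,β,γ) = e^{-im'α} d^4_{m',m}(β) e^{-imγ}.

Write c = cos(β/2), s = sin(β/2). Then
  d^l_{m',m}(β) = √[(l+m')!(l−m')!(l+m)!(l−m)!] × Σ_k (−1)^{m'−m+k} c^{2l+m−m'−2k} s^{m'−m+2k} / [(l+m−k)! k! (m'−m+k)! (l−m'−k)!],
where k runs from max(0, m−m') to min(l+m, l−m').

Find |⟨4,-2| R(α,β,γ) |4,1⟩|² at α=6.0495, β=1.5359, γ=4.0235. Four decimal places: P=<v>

D^4_{-2,1}(6.0495,1.5359,4.0235) = e^{-i·-2·6.0495}·d^4_{-2,1}(1.5359)·e^{-i·1·4.0235}. Compute d first:
Half-angle: c=0.719336, s=0.694662. N=√(2·720·120·6)=1018.233765
k∈{3,4,5} keeps every argument non-negative
  k=3: (−1)^0·1018.2338/(72)·0.7193^5·0.6947^3 = +0.913052
  k=4: (−1)^1·1018.2338/(48)·0.7193^3·0.6947^5 = -1.277233
  k=5: (−1)^2·1018.2338/(240)·0.7193^1·0.6947^7 = +0.238223
d^4_{-2,1}(1.5359) = +0.913052 -1.277233 +0.238223 = -0.125958
|D^4_{-2,1}|² = |d^4_{-2,1}(β)|² = (-0.125958)² = 0.015865 (the z-rotation phases have unit modulus)

P=0.0159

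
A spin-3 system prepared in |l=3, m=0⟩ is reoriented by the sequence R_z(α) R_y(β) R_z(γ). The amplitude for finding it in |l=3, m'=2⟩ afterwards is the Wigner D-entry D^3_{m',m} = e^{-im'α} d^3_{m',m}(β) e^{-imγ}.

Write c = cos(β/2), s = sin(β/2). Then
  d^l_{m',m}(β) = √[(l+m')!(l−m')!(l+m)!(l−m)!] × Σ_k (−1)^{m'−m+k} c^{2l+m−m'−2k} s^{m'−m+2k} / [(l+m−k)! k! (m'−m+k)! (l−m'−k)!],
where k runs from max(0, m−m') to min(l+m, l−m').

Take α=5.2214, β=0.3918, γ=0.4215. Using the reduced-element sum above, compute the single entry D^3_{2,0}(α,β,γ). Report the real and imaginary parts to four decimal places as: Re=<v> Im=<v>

Re=-0.0969 Im=0.1570

D^3_{2,0}(5.2214,0.3918,0.4215) = e^{-i·2·5.2214}·d^3_{2,0}(0.3918)·e^{-i·0·0.4215}. Compute d first:
Half-angle: c=0.980873, s=0.194649. N=√(120·1·6·6)=65.726707
The bounds max(0,m−m')=0 and min(l+m,l−m')=1 give 2 terms
  k=0: (−1)^2·65.7267/(12)·0.9809^4·0.1946^2 = +0.192096
  k=1: (−1)^3·65.7267/(12)·0.9809^2·0.1946^4 = -0.007565
d^3_{2,0}(0.3918) = +0.192096 -0.007565 = +0.184531
D = (-0.525050+0.851071i)·(+0.184531)·(+1.000000+0.000000i) = -0.096888+0.157049i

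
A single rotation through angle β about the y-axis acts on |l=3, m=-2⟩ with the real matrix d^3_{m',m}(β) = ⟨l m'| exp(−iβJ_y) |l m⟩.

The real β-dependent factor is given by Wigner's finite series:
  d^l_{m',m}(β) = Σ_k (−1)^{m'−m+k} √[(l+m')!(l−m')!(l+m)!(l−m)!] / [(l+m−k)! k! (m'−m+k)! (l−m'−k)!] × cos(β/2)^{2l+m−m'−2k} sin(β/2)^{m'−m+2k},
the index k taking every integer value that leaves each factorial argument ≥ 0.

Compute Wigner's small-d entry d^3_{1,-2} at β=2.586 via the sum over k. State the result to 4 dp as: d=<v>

d^3_{1,-2}(β=2.586) via Wigner's sum:
Half-angle: c=0.274237, s=0.961662. N=√(24·2·1·120)=75.894664
k: max(0,(-2)−(1))=0 … min(3+(-2),3−(1))=1
  k=0: (−1)^3·75.8947/(12)·0.2742^3·0.9617^3 = -0.116005
  k=1: (−1)^4·75.8947/(24)·0.2742^1·0.9617^5 = +0.713245
d^3_{1,-2}(2.586) = -0.116005 +0.713245 = +0.597240

d=0.5972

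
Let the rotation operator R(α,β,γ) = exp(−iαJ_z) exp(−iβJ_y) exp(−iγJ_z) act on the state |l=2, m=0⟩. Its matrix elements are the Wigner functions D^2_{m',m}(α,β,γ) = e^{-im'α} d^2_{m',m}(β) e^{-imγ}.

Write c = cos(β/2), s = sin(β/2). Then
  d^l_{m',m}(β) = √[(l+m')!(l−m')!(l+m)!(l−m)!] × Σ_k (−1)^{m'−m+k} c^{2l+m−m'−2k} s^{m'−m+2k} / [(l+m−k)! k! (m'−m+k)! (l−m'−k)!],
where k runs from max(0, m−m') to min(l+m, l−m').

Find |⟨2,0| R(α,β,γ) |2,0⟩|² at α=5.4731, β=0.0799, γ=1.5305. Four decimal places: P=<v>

Split into d^2_{0,0}(β=0.0799) × two z-phases.
Half-angle: c=0.999202, s=0.039939. N=√(2·2·2·2)=4.000000
k: max(0,(0)−(0))=0 … min(2+(0),2−(0))=2
  k=0: (−1)^0·4.0000/(4)·0.9992^4·0.0399^0 = +0.996812
  k=1: (−1)^1·4.0000/(1)·0.9992^2·0.0399^2 = -0.006370
  k=2: (−1)^2·4.0000/(4)·0.9992^0·0.0399^4 = +0.000003
d^2_{0,0}(0.0799) = +0.996812 -0.006370 +0.000003 = +0.990444
|D^2_{0,0}|² = |d^2_{0,0}(β)|² = (+0.990444)² = 0.980980 (the z-rotation phases have unit modulus)

P=0.9810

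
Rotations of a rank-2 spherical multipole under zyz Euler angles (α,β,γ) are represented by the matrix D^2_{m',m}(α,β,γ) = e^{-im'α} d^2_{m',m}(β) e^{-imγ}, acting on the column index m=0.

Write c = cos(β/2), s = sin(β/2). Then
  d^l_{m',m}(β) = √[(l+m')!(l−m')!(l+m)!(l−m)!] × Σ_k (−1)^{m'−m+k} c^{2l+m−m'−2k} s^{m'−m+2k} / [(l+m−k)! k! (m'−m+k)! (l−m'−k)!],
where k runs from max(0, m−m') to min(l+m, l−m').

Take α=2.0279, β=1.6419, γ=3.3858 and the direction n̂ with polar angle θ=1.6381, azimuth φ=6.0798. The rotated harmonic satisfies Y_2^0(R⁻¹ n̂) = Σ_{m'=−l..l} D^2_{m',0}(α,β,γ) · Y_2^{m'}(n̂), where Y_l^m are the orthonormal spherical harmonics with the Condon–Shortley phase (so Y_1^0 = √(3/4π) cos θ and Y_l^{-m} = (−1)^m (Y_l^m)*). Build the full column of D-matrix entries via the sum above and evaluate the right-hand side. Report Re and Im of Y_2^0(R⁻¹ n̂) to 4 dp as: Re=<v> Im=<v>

Need the full column D^2_{m',0} for m'=−2..2 at α=2.0279, β=1.6419, γ=3.3858.
cos(β/2)=0.681526, sin(β/2)=0.731794
d^2_{-2,0}: single k=2 term ⇒ +0.609282;  D = -0.371917-0.482599i
d^2_{-1,0}: k∈[1..2] ⇒ +0.567430 -0.654220 = -0.086791;  D = +0.038305-0.077880i
d^2_{0,0}: k∈[0..2] ⇒ +0.215740 -0.994953 +0.286784 = -0.492429;  D = -0.492429+0.000000i
d^2_{1,0}: k∈[0..1] ⇒ -0.567430 +0.654220 = +0.086791;  D = -0.038305-0.077880i
d^2_{2,0}: single k=0 term ⇒ +0.609282;  D = -0.371917+0.482599i
Y_2^{m'}(θ=1.6381,φ=6.0798) and Σ D·Y over m':
  (-0.3719-0.4826i)·(+0.3532+0.1521i)  (+0.0383-0.0779i)·(-0.0508-0.0105i)  (-0.4924+0.0000i)·(-0.3111+0.0000i)  (-0.0383-0.0779i)·(+0.0508-0.0105i)  (-0.3719+0.4826i)·(+0.3532-0.1521i)
Y_2^0(R⁻¹ n̂) = +0.031836+0.000000i

Re=0.0318 Im=0.0000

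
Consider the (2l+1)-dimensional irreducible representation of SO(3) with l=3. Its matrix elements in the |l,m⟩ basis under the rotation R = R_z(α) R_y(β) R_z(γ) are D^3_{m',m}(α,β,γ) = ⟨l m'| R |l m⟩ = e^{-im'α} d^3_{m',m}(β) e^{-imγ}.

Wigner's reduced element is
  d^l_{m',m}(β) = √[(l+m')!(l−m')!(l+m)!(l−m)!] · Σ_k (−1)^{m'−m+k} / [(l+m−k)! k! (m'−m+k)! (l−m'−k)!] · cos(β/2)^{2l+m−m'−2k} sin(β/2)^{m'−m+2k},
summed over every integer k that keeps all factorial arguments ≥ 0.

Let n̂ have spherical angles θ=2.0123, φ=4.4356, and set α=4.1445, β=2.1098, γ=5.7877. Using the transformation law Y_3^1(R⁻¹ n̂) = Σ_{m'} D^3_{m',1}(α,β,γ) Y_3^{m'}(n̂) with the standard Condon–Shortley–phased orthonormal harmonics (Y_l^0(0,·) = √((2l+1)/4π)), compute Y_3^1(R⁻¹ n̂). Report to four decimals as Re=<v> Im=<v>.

Need the full column D^3_{m',1} for m'=−3..3 at α=4.1445, β=2.1098, γ=5.7877.
cos(β/2)=0.493315, sin(β/2)=0.869851
d^3_{-3,1}: single k=4 term ⇒ +0.539601;  D = +0.504512+0.191407i
d^3_{-2,1}: k∈[3..4] ⇒ +0.499731 -0.776870 = -0.277138;  D = +0.222243-0.165571i
d^3_{-1,1}: k∈[2..4] ⇒ +0.268867 -1.114596 +0.433181 = -0.412548;  D = +0.029844+0.411468i
d^3_{0,1}: k∈[1..3] ⇒ +0.088035 -0.821143 +0.851018 = +0.117911;  D = +0.103730+0.056062i
d^3_{1,1}: k∈[0..2] ⇒ +0.014413 -0.358489 +0.835947 = +0.491870;  D = -0.429895+0.239013i
d^3_{2,1}: k∈[0..1] ⇒ -0.080365 +0.499731 = +0.419367;  D = +0.025342-0.418600i
d^3_{3,1}: single k=0 term ⇒ +0.173553;  D = +0.140403+0.102017i
Y_3^{m'}(θ=2.0123,φ=4.4356) and Σ D·Y over m':
  (+0.5045+0.1914i)·(+0.2276-0.2080i)  (+0.2222-0.1656i)·(+0.3036+0.1877i)  (+0.0298+0.4115i)·(+0.0070-0.0245i)  (+0.1037+0.0561i)·(+0.3328+0.0000i)  (-0.4299+0.2390i)·(-0.0070-0.0245i)  (+0.0253-0.4186i)·(+0.3036-0.1877i)  (+0.1404+0.1020i)·(-0.2276-0.2080i)
Y_3^1(R⁻¹ n̂) = +0.225242-0.224585i

Re=0.2252 Im=-0.2246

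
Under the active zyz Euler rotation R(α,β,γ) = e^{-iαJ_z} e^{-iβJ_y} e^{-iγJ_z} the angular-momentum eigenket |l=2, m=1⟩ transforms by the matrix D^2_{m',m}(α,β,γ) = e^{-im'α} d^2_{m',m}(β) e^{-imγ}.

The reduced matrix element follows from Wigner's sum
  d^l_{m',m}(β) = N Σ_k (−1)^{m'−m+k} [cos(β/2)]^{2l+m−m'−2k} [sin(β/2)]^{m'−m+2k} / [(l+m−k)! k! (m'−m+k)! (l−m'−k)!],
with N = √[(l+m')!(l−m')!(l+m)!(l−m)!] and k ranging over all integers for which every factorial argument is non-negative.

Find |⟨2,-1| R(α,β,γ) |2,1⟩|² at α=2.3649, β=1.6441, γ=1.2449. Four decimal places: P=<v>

D^2_{-1,1}(2.3649,1.6441,1.2449) = e^{-i·-1·2.3649}·d^2_{-1,1}(1.6441)·e^{-i·1·1.2449}. Compute d first:
c=cos(1.6441/2)=0.680721, s=sin(1.6441/2)=0.732543; N=√[1·6·6·1]=6.000000
k∈{2,3} keeps every argument non-negative
  k=2: (−1)^0·6.0000/(2)·0.6807^2·0.7325^2 = +0.745977
  k=3: (−1)^1·6.0000/(6)·0.6807^0·0.7325^4 = -0.287960
d^2_{-1,1}(1.6441) = +0.745977 -0.287960 = +0.458017
|D^2_{-1,1}|² = |d^2_{-1,1}(β)|² = (+0.458017)² = 0.209780 (the z-rotation phases have unit modulus)

P=0.2098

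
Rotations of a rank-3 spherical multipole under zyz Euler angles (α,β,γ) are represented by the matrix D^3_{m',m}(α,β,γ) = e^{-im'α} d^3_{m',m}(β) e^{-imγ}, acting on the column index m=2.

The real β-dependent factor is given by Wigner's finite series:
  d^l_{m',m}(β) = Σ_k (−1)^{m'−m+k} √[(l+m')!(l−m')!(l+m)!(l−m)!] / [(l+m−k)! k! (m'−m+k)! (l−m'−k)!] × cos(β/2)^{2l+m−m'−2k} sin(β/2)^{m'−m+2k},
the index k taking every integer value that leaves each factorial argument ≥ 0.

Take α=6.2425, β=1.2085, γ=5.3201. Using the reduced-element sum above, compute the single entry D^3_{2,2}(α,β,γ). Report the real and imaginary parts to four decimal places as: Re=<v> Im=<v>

D^3_{2,2}(6.2425,1.2085,5.3201) = e^{-i·2·6.2425}·d^3_{2,2}(1.2085)·e^{-i·2·5.3201}. Compute d first:
Half-angle: c=0.822928, s=0.568145. N=√(120·1·120·1)=120.000000
k∈{0,1} keeps every argument non-negative
  k=0: (−1)^0·120.0000/(120)·0.8229^6·0.5681^0 = +0.310579
  k=1: (−1)^1·120.0000/(24)·0.8229^4·0.5681^2 = -0.740179
d^3_{2,2}(1.2085) = +0.310579 -0.740179 = -0.429600
Attach z-rotation phases: D = e^{-i(2)(6.2425)}·(-0.429600)·e^{-i(2)(5.3201)} = +0.181717-0.389275i

Re=0.1817 Im=-0.3893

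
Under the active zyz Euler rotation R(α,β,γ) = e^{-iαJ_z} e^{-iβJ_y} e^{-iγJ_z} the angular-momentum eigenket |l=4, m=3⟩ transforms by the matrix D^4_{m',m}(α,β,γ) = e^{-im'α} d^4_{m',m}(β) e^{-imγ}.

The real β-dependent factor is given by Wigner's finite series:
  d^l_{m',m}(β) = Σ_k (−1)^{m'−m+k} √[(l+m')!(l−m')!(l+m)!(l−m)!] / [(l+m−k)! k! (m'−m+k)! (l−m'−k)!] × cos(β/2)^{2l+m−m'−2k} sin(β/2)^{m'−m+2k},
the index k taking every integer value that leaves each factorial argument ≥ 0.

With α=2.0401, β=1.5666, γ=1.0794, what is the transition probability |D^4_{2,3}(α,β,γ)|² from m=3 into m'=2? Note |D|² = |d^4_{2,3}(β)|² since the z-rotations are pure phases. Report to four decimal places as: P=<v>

P=0.2187

D^4_{2,3}(2.0401,1.5666,1.0794) = e^{-i·2·2.0401}·d^4_{2,3}(1.5666)·e^{-i·3·1.0794}. Compute d first:
With c≡cos(β/2)=0.708589 and s≡sin(β/2)=0.705622, N=[720·2·5040·1]^{1/2}=2693.993318
The bounds max(0,m−m')=1 and min(l+m,l−m')=2 give 2 terms
  k=1: (−1)^0·2693.9933/(720)·0.7086^7·0.7056^1 = +0.236808
  k=2: (−1)^1·2693.9933/(240)·0.7086^5·0.7056^3 = -0.704486
d^4_{2,3}(1.5666) = +0.236808 -0.704486 = -0.467678
|D^4_{2,3}|² = |d^4_{2,3}(β)|² = (-0.467678)² = 0.218723 (the z-rotation phases have unit modulus)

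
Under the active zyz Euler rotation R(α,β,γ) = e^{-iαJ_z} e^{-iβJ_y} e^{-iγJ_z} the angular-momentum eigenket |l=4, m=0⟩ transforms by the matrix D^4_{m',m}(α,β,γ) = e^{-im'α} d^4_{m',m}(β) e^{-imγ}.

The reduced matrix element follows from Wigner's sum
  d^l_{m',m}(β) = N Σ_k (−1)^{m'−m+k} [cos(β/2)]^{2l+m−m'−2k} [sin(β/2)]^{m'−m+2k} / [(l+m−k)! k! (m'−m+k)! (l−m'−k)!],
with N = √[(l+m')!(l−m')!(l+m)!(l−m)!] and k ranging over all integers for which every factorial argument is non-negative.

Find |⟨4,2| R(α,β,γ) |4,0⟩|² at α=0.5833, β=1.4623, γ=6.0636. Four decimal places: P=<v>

P=0.1286

D^4_{2,0}(0.5833,1.4623,6.0636) = e^{-i·2·0.5833}·d^4_{2,0}(1.4623)·e^{-i·0·6.0636}. Compute d first:
With c≡cos(β/2)=0.744407 and s≡sin(β/2)=0.667726, N=[720·2·24·24]^{1/2}=910.735966
The bounds max(0,m−m')=0 and min(l+m,l−m')=2 give 3 terms
  k=0: (−1)^2·910.7360/(96)·0.7444^6·0.6677^2 = +0.719748
  k=1: (−1)^3·910.7360/(36)·0.7444^4·0.6677^4 = -1.544277
  k=2: (−1)^4·910.7360/(96)·0.7444^2·0.6677^6 = +0.465943
d^4_{2,0}(1.4623) = +0.719748 -1.544277 +0.465943 = -0.358586
|D^4_{2,0}|² = |d^4_{2,0}(β)|² = (-0.358586)² = 0.128584 (the z-rotation phases have unit modulus)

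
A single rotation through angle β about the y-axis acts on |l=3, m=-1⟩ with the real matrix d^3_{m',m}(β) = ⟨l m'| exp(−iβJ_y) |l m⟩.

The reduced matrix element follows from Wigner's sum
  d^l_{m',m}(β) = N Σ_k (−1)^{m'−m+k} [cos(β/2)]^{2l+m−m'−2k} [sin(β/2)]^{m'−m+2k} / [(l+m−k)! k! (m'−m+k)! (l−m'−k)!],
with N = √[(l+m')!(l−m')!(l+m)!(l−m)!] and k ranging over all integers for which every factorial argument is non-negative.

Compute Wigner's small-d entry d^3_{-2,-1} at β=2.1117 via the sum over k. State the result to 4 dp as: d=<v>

d=-0.4183

d^3_{-2,-1}(β=2.1117) via Wigner's sum:
With c≡cos(β/2)=0.492488 and s≡sin(β/2)=0.870319, N=[1·120·2·24]^{1/2}=75.894664
Admissible k: 1..2 (factorial args all ≥0)
  k=1: (−1)^0·75.8947/(24)·0.4925^5·0.8703^1 = +0.079737
  k=2: (−1)^1·75.8947/(12)·0.4925^3·0.8703^3 = -0.498027
d^3_{-2,-1}(2.1117) = +0.079737 -0.498027 = -0.418291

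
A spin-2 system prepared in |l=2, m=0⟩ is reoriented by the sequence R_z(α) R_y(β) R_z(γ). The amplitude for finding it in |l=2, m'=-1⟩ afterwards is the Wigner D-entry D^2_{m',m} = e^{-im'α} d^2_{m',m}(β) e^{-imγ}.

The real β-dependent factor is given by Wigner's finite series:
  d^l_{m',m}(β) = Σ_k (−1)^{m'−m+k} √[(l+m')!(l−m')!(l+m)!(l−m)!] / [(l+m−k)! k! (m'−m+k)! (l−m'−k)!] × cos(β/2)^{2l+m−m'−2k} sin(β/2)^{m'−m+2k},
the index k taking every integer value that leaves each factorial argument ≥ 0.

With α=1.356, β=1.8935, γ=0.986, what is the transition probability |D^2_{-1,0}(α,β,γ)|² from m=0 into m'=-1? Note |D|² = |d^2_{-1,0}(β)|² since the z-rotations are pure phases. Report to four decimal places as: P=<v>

P=0.1357

First d^2_{-1,0}(β=1.8935), then the phase factors e^{-i(-1)α} and e^{-i(0)γ}:
With c≡cos(β/2)=0.584324 and s≡sin(β/2)=0.811521, N=[1·6·2·2]^{1/2}=4.898979
The bounds max(0,m−m')=1 and min(l+m,l−m')=2 give 2 terms
  k=1: (−1)^0·4.8990/(2)·0.5843^3·0.8115^1 = +0.396584
  k=2: (−1)^1·4.8990/(2)·0.5843^1·0.8115^3 = -0.764941
d^2_{-1,0}(1.8935) = +0.396584 -0.764941 = -0.368357
|D^2_{-1,0}|² = |d^2_{-1,0}(β)|² = (-0.368357)² = 0.135687 (the z-rotation phases have unit modulus)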